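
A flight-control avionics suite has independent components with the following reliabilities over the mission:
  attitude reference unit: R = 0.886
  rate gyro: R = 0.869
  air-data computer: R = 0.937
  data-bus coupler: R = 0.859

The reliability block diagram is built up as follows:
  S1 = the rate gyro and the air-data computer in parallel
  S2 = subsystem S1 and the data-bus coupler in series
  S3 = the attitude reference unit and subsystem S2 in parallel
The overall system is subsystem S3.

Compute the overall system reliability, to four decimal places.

0.9831

Parallel (rate gyro and air-data computer): 1 − (1 − 0.869000)(1 − 0.937000) = 0.991747
Series ([0.991747] and data-bus coupler): 0.991747 × 0.859000 = 0.851911
Parallel (attitude reference unit and [0.851911]): 1 − (1 − 0.886000)(1 − 0.851911) = 0.9831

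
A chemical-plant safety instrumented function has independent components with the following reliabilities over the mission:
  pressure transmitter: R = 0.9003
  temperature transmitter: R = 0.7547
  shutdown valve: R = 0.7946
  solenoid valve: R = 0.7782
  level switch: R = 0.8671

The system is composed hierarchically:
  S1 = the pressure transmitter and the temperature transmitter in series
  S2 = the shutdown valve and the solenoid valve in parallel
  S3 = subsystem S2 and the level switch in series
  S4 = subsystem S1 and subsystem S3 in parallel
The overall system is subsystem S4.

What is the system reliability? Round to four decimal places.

Series (pressure transmitter and temperature transmitter): 0.900300 × 0.754700 = 0.679456
Parallel (shutdown valve and solenoid valve): 1 − (1 − 0.794600)(1 − 0.778200) = 0.954442
Series ([0.954442] and level switch): 0.954442 × 0.867100 = 0.827597
Parallel ([0.679456] and [0.827597]): 1 − (1 − 0.679456)(1 − 0.827597) = 0.9447

0.9447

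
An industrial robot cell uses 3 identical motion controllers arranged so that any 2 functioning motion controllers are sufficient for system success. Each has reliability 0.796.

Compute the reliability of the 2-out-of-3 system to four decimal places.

R = Σ_{i=2}^{3} C(3,i) p^i (1−p)^{3−i} with p = 0.796
C(3,2)·0.796^2·0.204^1 = 0.387773
C(3,3)·0.796^3·0.204^0 = 0.504358
Sum = 0.8921

0.8921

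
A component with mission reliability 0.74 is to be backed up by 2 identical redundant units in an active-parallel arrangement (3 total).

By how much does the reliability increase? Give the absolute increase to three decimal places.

0.242

R_before = 0.74
R_after = 1 − (1 − 0.74)^3 = 0.982
ΔR = 0.982 − 0.74 = 0.242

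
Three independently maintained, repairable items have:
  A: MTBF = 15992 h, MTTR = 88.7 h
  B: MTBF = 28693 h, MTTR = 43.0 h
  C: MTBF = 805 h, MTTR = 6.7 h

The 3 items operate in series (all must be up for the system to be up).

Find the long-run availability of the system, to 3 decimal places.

A(A) = MTBF/(MTBF+MTTR) = 15992/(15992+88.7) = 0.994484
A(B) = MTBF/(MTBF+MTTR) = 28693/(28693+43.0) = 0.998504
A(C) = MTBF/(MTBF+MTTR) = 805/(805+6.7) = 0.991746
Series availability: 0.994484 × 0.998504 × 0.991746 = 0.985

0.985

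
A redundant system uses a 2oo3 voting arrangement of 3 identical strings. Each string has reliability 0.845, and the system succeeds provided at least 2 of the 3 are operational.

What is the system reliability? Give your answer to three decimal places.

R = Σ_{i=2}^{3} C(3,i) p^i (1−p)^{3−i} with p = 0.845
C(3,2)·0.845^2·0.155^1 = 0.33202
C(3,3)·0.845^3·0.155^0 = 0.60335
Sum = 0.935

0.935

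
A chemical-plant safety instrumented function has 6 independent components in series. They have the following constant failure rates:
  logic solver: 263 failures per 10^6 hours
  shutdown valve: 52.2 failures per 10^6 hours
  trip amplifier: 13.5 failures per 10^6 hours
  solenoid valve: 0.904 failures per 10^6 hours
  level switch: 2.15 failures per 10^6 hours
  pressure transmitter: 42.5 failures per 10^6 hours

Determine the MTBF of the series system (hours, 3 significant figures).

2670

Series of exponential components: λ_sys = Σ λ_i
λ_sys = 0.000263 + 0.0000522 + 0.0000135 + 0.000000904 + 0.00000215 + 0.0000425 = 3.7425e-04 /h
MTBF = 1 / λ_sys = 2670 h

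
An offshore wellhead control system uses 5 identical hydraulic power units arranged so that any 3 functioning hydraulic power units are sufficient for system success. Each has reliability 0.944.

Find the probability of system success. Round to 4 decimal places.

0.9984

R = Σ_{i=3}^{5} C(5,i) p^i (1−p)^{5−i} with p = 0.944
C(5,3)·0.944^3·0.056^2 = 0.026381
C(5,4)·0.944^4·0.056^1 = 0.222355
C(5,5)·0.944^5·0.056^0 = 0.749652
Sum = 0.9984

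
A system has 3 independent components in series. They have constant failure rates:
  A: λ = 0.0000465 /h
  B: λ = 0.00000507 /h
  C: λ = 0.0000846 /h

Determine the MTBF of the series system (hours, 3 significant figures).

7340

Series of exponential components: λ_sys = Σ λ_i
λ_sys = 0.0000465 + 0.00000507 + 0.0000846 = 1.3617e-04 /h
MTBF = 1 / λ_sys = 7340 h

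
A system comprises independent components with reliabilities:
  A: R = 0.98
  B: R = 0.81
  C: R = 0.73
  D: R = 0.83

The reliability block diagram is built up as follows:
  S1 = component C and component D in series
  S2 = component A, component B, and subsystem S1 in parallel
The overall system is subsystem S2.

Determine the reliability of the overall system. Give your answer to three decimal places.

Series (C and D): 0.73000 × 0.83000 = 0.60590
Parallel (A, B, and [0.60590]): 1 − (1 − 0.98000)(1 − 0.81000)(1 − 0.60590) = 0.999

0.999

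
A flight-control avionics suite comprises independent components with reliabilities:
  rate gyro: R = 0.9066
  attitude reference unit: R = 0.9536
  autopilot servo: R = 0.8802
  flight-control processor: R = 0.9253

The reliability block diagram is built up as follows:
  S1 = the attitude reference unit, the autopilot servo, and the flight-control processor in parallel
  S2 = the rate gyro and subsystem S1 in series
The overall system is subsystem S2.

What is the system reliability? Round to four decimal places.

0.9062

Parallel (attitude reference unit, autopilot servo, and flight-control processor): 1 − (1 − 0.953600)(1 − 0.880200)(1 − 0.925300) = 0.999585
Series (rate gyro and [0.999585]): 0.906600 × 0.999585 = 0.9062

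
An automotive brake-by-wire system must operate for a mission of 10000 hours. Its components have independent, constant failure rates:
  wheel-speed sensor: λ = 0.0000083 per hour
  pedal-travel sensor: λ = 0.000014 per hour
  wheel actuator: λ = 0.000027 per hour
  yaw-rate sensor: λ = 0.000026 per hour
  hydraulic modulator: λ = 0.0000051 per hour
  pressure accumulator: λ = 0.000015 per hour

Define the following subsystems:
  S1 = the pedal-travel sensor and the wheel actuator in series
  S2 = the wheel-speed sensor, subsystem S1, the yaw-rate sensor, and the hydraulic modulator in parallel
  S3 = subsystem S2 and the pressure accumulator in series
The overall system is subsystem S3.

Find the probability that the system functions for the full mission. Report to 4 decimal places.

R(wheel-speed sensor) = exp(−0.0000083 × 10000) = 0.920351
R(pedal-travel sensor) = exp(−0.000014 × 10000) = 0.869358
R(wheel actuator) = exp(−0.000027 × 10000) = 0.763379
R(yaw-rate sensor) = exp(−0.000026 × 10000) = 0.771052
R(hydraulic modulator) = exp(−0.0000051 × 10000) = 0.950279
R(pressure accumulator) = exp(−0.000015 × 10000) = 0.860708
Series (pedal-travel sensor and wheel actuator): 0.869358 × 0.763379 = 0.663650
Parallel (wheel-speed sensor, [0.663650], yaw-rate sensor, and hydraulic modulator): 1 − (1 − 0.920351)(1 − 0.663650)(1 − 0.771052)(1 − 0.950279) = 0.999695
Series ([0.999695] and pressure accumulator): 0.999695 × 0.860708 = 0.8604

0.8604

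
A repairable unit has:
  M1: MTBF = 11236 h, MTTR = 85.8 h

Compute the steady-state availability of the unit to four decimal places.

A(M1) = MTBF/(MTBF+MTTR) = 11236/(11236+85.8) = 0.9924

0.9924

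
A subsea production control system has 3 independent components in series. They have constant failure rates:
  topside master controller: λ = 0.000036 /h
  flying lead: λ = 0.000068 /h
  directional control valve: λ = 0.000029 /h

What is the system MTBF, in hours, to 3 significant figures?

7520

Series of exponential components: λ_sys = Σ λ_i
λ_sys = 0.000036 + 0.000068 + 0.000029 = 1.3300e-04 /h
MTBF = 1 / λ_sys = 7520 h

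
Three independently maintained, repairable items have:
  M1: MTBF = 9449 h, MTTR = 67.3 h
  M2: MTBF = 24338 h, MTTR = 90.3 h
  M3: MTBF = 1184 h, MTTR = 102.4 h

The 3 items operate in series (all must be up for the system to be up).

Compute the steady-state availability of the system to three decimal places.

A(M1) = MTBF/(MTBF+MTTR) = 9449/(9449+67.3) = 0.992928
A(M2) = MTBF/(MTBF+MTTR) = 24338/(24338+90.3) = 0.996303
A(M3) = MTBF/(MTBF+MTTR) = 1184/(1184+102.4) = 0.920398
Series availability: 0.992928 × 0.996303 × 0.920398 = 0.911

0.911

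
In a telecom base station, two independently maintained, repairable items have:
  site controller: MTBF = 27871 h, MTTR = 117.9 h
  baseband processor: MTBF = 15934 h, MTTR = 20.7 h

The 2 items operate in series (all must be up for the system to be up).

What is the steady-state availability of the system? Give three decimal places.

A(site controller) = MTBF/(MTBF+MTTR) = 27871/(27871+117.9) = 0.995788
A(baseband processor) = MTBF/(MTBF+MTTR) = 15934/(15934+20.7) = 0.998703
Series availability: 0.995788 × 0.998703 = 0.994

0.994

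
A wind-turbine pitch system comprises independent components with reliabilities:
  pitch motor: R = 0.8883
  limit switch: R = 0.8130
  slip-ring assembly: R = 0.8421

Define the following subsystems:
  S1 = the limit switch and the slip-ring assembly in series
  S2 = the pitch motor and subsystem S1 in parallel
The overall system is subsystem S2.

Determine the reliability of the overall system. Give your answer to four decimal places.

0.9648

Series (limit switch and slip-ring assembly): 0.813000 × 0.842100 = 0.684627
Parallel (pitch motor and [0.684627]): 1 − (1 − 0.888300)(1 − 0.684627) = 0.9648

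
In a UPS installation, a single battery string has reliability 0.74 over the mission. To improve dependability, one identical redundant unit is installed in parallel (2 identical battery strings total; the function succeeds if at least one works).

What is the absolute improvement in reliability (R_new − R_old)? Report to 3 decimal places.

0.192

R_before = 0.74
R_after = 1 − (1 − 0.74)^2 = 0.932
ΔR = 0.932 − 0.74 = 0.192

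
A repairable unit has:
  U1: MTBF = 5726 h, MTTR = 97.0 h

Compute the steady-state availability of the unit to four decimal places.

A(U1) = MTBF/(MTBF+MTTR) = 5726/(5726+97.0) = 0.9833

0.9833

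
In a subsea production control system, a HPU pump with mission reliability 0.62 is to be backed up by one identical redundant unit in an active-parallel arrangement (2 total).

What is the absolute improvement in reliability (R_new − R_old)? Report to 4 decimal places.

R_before = 0.62
R_after = 1 − (1 − 0.62)^2 = 0.8556
ΔR = 0.8556 − 0.62 = 0.2356

0.2356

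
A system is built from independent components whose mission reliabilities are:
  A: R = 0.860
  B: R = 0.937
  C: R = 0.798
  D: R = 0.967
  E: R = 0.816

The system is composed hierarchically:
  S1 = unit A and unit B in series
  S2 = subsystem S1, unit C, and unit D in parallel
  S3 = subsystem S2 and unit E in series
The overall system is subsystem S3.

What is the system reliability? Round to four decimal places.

0.8149

Series (A and B): 0.860000 × 0.937000 = 0.805820
Parallel ([0.805820], C, and D): 1 − (1 − 0.805820)(1 − 0.798000)(1 − 0.967000) = 0.998706
Series ([0.998706] and E): 0.998706 × 0.816000 = 0.8149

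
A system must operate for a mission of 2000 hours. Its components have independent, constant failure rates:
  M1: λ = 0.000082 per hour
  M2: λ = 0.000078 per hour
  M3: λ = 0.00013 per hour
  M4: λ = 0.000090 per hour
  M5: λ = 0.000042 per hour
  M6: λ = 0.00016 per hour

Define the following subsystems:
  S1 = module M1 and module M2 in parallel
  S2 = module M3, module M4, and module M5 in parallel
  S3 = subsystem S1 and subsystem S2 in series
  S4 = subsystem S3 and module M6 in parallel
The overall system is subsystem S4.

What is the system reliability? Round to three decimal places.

R(M1) = exp(−0.000082 × 2000) = 0.84874
R(M2) = exp(−0.000078 × 2000) = 0.85556
R(M3) = exp(−0.00013 × 2000) = 0.77105
R(M4) = exp(−0.000090 × 2000) = 0.83527
R(M5) = exp(−0.000042 × 2000) = 0.91943
R(M6) = exp(−0.00016 × 2000) = 0.72615
Parallel (M1 and M2): 1 − (1 − 0.84874)(1 − 0.85556) = 0.97815
Parallel (M3, M4, and M5): 1 − (1 − 0.77105)(1 − 0.83527)(1 − 0.91943) = 0.99696
Series ([0.97815] and [0.99696]): 0.97815 × 0.99696 = 0.97518
Parallel ([0.97518] and M6): 1 − (1 − 0.97518)(1 − 0.72615) = 0.993

0.993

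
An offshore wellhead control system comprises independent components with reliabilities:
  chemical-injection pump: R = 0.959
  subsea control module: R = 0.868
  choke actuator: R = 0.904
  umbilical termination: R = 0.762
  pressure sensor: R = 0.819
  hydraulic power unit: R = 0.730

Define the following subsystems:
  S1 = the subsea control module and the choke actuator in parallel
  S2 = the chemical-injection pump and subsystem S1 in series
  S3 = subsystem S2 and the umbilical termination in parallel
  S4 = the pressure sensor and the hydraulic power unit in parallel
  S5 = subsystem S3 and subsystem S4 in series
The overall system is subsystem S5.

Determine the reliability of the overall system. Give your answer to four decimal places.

Parallel (subsea control module and choke actuator): 1 − (1 − 0.868000)(1 − 0.904000) = 0.987328
Series (chemical-injection pump and [0.987328]): 0.959000 × 0.987328 = 0.946848
Parallel ([0.946848] and umbilical termination): 1 − (1 − 0.946848)(1 − 0.762000) = 0.987350
Parallel (pressure sensor and hydraulic power unit): 1 − (1 − 0.819000)(1 − 0.730000) = 0.951130
Series ([0.987350] and [0.951130]): 0.987350 × 0.951130 = 0.9391

0.9391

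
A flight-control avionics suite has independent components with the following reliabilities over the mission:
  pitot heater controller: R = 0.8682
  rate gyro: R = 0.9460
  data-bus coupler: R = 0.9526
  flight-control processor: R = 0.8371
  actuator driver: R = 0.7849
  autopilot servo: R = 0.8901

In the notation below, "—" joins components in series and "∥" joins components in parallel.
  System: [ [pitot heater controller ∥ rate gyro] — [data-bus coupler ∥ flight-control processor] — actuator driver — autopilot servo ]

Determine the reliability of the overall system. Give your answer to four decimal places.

0.6883

Parallel (pitot heater controller and rate gyro): 1 − (1 − 0.868200)(1 − 0.946000) = 0.992883
Parallel (data-bus coupler and flight-control processor): 1 − (1 − 0.952600)(1 − 0.837100) = 0.992279
Series ([0.992883], [0.992279], actuator driver, and autopilot servo): 0.992883 × 0.992279 × 0.784900 × 0.890100 = 0.6883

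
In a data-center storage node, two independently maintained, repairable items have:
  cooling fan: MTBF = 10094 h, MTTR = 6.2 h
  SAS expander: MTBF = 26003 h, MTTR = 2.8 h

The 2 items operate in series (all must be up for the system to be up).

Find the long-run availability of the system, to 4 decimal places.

0.9993

A(cooling fan) = MTBF/(MTBF+MTTR) = 10094/(10094+6.2) = 0.999386
A(SAS expander) = MTBF/(MTBF+MTTR) = 26003/(26003+2.8) = 0.999892
Series availability: 0.999386 × 0.999892 = 0.9993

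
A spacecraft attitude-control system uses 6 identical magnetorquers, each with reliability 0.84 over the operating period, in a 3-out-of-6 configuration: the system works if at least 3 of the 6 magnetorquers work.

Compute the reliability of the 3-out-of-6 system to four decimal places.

0.9925

R = Σ_{i=3}^{6} C(6,i) p^i (1−p)^{6−i} with p = 0.84
C(6,3)·0.84^3·0.16^3 = 0.048554
C(6,4)·0.84^4·0.16^2 = 0.191183
C(6,5)·0.84^5·0.16^1 = 0.401483
C(6,6)·0.84^6·0.16^0 = 0.351298
Sum = 0.9925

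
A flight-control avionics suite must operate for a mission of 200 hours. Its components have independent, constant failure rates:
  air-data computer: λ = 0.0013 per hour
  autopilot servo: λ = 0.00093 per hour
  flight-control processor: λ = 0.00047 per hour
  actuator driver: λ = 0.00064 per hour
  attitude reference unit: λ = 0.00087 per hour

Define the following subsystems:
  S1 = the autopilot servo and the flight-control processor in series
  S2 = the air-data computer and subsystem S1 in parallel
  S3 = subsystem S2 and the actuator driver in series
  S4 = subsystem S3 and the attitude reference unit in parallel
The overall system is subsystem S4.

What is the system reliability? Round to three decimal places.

R(air-data computer) = exp(−0.0013 × 200) = 0.77105
R(autopilot servo) = exp(−0.00093 × 200) = 0.83027
R(flight-control processor) = exp(−0.00047 × 200) = 0.91028
R(actuator driver) = exp(−0.00064 × 200) = 0.87985
R(attitude reference unit) = exp(−0.00087 × 200) = 0.84030
Series (autopilot servo and flight-control processor): 0.83027 × 0.91028 = 0.75578
Parallel (air-data computer and [0.75578]): 1 − (1 − 0.77105)(1 − 0.75578) = 0.94409
Series ([0.94409] and actuator driver): 0.94409 × 0.87985 = 0.83066
Parallel ([0.83066] and attitude reference unit): 1 − (1 − 0.83066)(1 − 0.84030) = 0.973

0.973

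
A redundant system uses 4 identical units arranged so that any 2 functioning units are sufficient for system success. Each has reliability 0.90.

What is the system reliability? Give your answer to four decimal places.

0.9963

R = Σ_{i=2}^{4} C(4,i) p^i (1−p)^{4−i} with p = 0.90
C(4,2)·0.90^2·0.10^2 = 0.048600
C(4,3)·0.90^3·0.10^1 = 0.291600
C(4,4)·0.90^4·0.10^0 = 0.656100
Sum = 0.9963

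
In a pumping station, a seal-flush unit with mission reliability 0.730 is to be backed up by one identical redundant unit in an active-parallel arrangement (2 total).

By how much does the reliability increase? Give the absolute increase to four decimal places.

0.1971

R_before = 0.730
R_after = 1 − (1 − 0.730)^2 = 0.9271
ΔR = 0.9271 − 0.730 = 0.1971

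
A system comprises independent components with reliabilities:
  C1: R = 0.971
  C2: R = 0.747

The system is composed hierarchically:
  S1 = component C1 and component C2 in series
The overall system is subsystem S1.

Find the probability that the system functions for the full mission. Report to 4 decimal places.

0.7253

Series (C1 and C2): 0.971000 × 0.747000 = 0.7253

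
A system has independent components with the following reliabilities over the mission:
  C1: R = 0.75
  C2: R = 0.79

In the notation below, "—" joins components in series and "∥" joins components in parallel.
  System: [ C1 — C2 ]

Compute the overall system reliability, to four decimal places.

0.5925

Series (C1 and C2): 0.750000 × 0.790000 = 0.5925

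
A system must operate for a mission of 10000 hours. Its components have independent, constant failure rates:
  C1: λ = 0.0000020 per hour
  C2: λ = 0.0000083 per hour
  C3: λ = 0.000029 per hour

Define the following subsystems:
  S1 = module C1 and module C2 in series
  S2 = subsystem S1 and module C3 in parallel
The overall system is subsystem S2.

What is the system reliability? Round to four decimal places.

R(C1) = exp(−0.0000020 × 10000) = 0.980199
R(C2) = exp(−0.0000083 × 10000) = 0.920351
R(C3) = exp(−0.000029 × 10000) = 0.748264
Series (C1 and C2): 0.980199 × 0.920351 = 0.902127
Parallel ([0.902127] and C3): 1 − (1 − 0.902127)(1 − 0.748264) = 0.9754

0.9754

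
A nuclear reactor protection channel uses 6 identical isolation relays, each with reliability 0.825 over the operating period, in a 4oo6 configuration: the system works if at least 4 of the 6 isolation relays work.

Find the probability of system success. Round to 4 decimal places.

R = Σ_{i=4}^{6} C(6,i) p^i (1−p)^{6−i} with p = 0.825
C(6,4)·0.825^4·0.175^2 = 0.212806
C(6,5)·0.825^5·0.175^1 = 0.401291
C(6,6)·0.825^6·0.175^0 = 0.315300
Sum = 0.9294

0.9294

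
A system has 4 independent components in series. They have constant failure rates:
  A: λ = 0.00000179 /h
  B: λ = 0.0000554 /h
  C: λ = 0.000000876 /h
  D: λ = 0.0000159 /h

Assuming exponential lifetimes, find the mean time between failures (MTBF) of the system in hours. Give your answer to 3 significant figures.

13500

Series of exponential components: λ_sys = Σ λ_i
λ_sys = 0.00000179 + 0.0000554 + 0.000000876 + 0.0000159 = 7.3966e-05 /h
MTBF = 1 / λ_sys = 13500 h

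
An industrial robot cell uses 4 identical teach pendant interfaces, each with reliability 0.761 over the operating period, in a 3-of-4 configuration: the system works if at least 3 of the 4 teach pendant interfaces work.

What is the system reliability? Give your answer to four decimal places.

0.7567

R = Σ_{i=3}^{4} C(4,i) p^i (1−p)^{4−i} with p = 0.761
C(4,3)·0.761^3·0.239^1 = 0.421320
C(4,4)·0.761^4·0.239^0 = 0.335381
Sum = 0.7567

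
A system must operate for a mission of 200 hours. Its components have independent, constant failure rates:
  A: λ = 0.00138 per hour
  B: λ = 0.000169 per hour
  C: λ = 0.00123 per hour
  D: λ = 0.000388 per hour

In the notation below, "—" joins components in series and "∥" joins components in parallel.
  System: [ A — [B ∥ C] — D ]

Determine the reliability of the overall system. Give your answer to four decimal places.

0.6971

R(A) = exp(−0.00138 × 200) = 0.758813
R(B) = exp(−0.000169 × 200) = 0.966765
R(C) = exp(−0.00123 × 200) = 0.781922
R(D) = exp(−0.000388 × 200) = 0.925334
Parallel (B and C): 1 − (1 − 0.966765)(1 − 0.781922) = 0.992752
Series (A, [0.992752], and D): 0.758813 × 0.992752 × 0.925334 = 0.6971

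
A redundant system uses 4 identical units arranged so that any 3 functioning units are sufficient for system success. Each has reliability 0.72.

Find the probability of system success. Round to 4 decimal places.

0.6868

R = Σ_{i=3}^{4} C(4,i) p^i (1−p)^{4−i} with p = 0.72
C(4,3)·0.72^3·0.28^1 = 0.418038
C(4,4)·0.72^4·0.28^0 = 0.268739
Sum = 0.6868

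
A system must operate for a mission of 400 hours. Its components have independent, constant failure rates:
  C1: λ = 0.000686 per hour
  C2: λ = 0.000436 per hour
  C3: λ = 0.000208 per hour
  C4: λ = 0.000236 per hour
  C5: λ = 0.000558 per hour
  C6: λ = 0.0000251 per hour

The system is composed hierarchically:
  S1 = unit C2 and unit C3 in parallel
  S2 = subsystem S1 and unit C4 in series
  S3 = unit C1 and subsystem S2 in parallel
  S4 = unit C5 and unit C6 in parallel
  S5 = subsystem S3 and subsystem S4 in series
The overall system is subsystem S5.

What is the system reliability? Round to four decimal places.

0.9736

R(C1) = exp(−0.000686 × 400) = 0.760028
R(C2) = exp(−0.000436 × 400) = 0.839961
R(C3) = exp(−0.000208 × 400) = 0.920167
R(C4) = exp(−0.000236 × 400) = 0.909919
R(C5) = exp(−0.000558 × 400) = 0.799955
R(C6) = exp(−0.0000251 × 400) = 0.990010
Parallel (C2 and C3): 1 − (1 − 0.839961)(1 − 0.920167) = 0.987224
Series ([0.987224] and C4): 0.987224 × 0.909919 = 0.898294
Parallel (C1 and [0.898294]): 1 − (1 − 0.760028)(1 − 0.898294) = 0.975593
Parallel (C5 and C6): 1 − (1 − 0.799955)(1 − 0.990010) = 0.998002
Series ([0.975593] and [0.998002]): 0.975593 × 0.998002 = 0.9736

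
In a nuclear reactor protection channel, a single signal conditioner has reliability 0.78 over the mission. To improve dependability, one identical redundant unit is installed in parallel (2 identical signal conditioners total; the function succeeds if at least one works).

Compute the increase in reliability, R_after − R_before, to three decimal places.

R_before = 0.78
R_after = 1 − (1 − 0.78)^2 = 0.952
ΔR = 0.952 − 0.78 = 0.172

0.172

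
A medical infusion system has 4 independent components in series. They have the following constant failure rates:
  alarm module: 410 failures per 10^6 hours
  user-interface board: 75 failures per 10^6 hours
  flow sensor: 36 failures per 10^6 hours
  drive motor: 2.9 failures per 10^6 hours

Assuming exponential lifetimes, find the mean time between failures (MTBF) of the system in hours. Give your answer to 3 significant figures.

1910

Series of exponential components: λ_sys = Σ λ_i
λ_sys = 0.00041 + 0.000075 + 0.000036 + 0.0000029 = 5.2390e-04 /h
MTBF = 1 / λ_sys = 1910 h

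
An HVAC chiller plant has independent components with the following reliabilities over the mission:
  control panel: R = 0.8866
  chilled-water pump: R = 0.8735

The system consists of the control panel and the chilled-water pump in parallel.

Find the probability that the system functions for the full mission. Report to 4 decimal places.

Parallel (control panel and chilled-water pump): 1 − (1 − 0.886600)(1 − 0.873500) = 0.9857

0.9857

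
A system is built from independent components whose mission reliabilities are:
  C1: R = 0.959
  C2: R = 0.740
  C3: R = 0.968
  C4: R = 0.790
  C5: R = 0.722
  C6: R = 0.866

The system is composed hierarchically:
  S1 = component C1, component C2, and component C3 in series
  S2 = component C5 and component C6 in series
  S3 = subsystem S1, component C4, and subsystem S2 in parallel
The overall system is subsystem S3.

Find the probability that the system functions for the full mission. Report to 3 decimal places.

Series (C1, C2, and C3): 0.95900 × 0.74000 × 0.96800 = 0.68695
Series (C5 and C6): 0.72200 × 0.86600 = 0.62525
Parallel ([0.68695], C4, and [0.62525]): 1 − (1 − 0.68695)(1 − 0.79000)(1 − 0.62525) = 0.975

0.975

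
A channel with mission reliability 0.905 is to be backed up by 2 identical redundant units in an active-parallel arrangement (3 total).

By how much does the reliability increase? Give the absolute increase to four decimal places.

0.0941

R_before = 0.905
R_after = 1 − (1 − 0.905)^3 = 0.9991
ΔR = 0.9991 − 0.905 = 0.0941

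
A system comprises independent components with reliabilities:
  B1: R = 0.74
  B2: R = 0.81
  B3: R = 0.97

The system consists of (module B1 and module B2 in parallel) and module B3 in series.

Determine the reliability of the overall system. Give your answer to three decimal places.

Parallel (B1 and B2): 1 − (1 − 0.74000)(1 − 0.81000) = 0.95060
Series ([0.95060] and B3): 0.95060 × 0.97000 = 0.922

0.922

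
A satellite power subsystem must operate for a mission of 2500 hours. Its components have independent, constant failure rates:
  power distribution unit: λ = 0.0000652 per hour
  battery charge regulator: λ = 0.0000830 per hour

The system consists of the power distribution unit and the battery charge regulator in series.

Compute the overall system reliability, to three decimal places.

R(power distribution unit) = exp(−0.0000652 × 2500) = 0.84959
R(battery charge regulator) = exp(−0.0000830 × 2500) = 0.81261
Series (power distribution unit and battery charge regulator): 0.84959 × 0.81261 = 0.690

0.690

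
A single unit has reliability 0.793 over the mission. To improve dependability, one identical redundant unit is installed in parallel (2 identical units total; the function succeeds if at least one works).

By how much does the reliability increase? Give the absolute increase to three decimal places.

R_before = 0.793
R_after = 1 − (1 − 0.793)^2 = 0.957
ΔR = 0.957 − 0.793 = 0.164

0.164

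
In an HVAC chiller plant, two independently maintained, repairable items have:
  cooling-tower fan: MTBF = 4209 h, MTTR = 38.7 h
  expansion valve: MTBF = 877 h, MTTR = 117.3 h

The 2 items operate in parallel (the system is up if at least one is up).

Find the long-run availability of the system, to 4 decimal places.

0.9989

A(cooling-tower fan) = MTBF/(MTBF+MTTR) = 4209/(4209+38.7) = 0.990889
A(expansion valve) = MTBF/(MTBF+MTTR) = 877/(877+117.3) = 0.882028
Parallel availability: 1 − (1 − 0.990889)(1 − 0.882028) = 0.9989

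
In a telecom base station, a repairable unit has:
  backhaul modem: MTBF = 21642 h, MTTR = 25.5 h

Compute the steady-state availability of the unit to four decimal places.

0.9988

A(backhaul modem) = MTBF/(MTBF+MTTR) = 21642/(21642+25.5) = 0.9988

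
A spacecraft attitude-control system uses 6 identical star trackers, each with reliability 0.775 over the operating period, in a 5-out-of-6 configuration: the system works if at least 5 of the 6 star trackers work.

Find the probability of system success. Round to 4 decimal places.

R = Σ_{i=5}^{6} C(6,i) p^i (1−p)^{6−i} with p = 0.775
C(6,5)·0.775^5·0.225^1 = 0.377435
C(6,6)·0.775^6·0.225^0 = 0.216676
Sum = 0.5941

0.5941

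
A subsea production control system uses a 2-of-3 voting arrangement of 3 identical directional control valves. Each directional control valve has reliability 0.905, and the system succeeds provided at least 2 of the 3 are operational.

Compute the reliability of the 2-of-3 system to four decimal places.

R = Σ_{i=2}^{3} C(3,i) p^i (1−p)^{3−i} with p = 0.905
C(3,2)·0.905^2·0.095^1 = 0.233422
C(3,3)·0.905^3·0.095^0 = 0.741218
Sum = 0.9746

0.9746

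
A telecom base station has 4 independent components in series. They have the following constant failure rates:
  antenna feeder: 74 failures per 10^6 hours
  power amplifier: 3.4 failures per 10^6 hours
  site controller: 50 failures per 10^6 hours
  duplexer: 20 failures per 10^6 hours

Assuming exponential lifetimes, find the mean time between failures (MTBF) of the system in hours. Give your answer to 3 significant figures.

Series of exponential components: λ_sys = Σ λ_i
λ_sys = 0.000074 + 0.0000034 + 0.000050 + 0.000020 = 1.4740e-04 /h
MTBF = 1 / λ_sys = 6780 h

6780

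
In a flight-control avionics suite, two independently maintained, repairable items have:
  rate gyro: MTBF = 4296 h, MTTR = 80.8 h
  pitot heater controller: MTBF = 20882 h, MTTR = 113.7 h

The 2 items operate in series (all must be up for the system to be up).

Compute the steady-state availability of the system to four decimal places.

0.9762

A(rate gyro) = MTBF/(MTBF+MTTR) = 4296/(4296+80.8) = 0.981539
A(pitot heater controller) = MTBF/(MTBF+MTTR) = 20882/(20882+113.7) = 0.994585
Series availability: 0.981539 × 0.994585 = 0.9762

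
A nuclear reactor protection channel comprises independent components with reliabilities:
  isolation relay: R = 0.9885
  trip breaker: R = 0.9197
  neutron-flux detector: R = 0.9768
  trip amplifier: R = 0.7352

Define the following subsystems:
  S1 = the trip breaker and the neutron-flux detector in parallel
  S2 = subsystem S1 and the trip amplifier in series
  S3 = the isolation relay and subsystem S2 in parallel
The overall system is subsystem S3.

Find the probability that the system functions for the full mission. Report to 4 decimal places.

Parallel (trip breaker and neutron-flux detector): 1 − (1 − 0.919700)(1 − 0.976800) = 0.998137
Series ([0.998137] and trip amplifier): 0.998137 × 0.735200 = 0.733830
Parallel (isolation relay and [0.733830]): 1 − (1 − 0.988500)(1 − 0.733830) = 0.9969

0.9969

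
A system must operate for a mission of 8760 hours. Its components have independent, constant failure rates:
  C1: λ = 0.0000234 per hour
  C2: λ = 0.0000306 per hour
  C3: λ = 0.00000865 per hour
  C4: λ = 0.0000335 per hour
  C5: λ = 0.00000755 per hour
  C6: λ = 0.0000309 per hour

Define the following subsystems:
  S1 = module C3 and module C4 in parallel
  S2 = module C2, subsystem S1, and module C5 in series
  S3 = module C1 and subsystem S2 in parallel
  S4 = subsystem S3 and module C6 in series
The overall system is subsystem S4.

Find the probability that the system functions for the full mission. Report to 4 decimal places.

R(C1) = exp(−0.0000234 × 8760) = 0.814660
R(C2) = exp(−0.0000306 × 8760) = 0.764865
R(C3) = exp(−0.00000865 × 8760) = 0.927026
R(C4) = exp(−0.0000335 × 8760) = 0.745679
R(C5) = exp(−0.00000755 × 8760) = 0.936002
R(C6) = exp(−0.0000309 × 8760) = 0.762858
Parallel (C3 and C4): 1 − (1 − 0.927026)(1 − 0.745679) = 0.981441
Series (C2, [0.981441], and C5): 0.764865 × 0.981441 × 0.936002 = 0.702629
Parallel (C1 and [0.702629]): 1 − (1 − 0.814660)(1 − 0.702629) = 0.944885
Series ([0.944885] and C6): 0.944885 × 0.762858 = 0.7208

0.7208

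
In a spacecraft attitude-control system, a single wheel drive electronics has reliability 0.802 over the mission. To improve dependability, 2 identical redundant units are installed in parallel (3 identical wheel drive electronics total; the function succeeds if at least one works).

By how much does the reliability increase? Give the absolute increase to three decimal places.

R_before = 0.802
R_after = 1 − (1 − 0.802)^3 = 0.992
ΔR = 0.992 − 0.802 = 0.190

0.190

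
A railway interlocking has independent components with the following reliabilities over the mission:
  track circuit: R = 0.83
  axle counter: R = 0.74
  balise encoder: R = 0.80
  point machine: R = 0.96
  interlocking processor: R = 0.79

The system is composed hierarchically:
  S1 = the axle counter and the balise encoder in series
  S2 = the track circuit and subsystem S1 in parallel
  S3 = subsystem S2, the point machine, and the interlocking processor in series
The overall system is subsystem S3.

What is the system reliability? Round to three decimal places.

0.706

Series (axle counter and balise encoder): 0.74000 × 0.80000 = 0.59200
Parallel (track circuit and [0.59200]): 1 − (1 − 0.83000)(1 − 0.59200) = 0.93064
Series ([0.93064], point machine, and interlocking processor): 0.93064 × 0.96000 × 0.79000 = 0.706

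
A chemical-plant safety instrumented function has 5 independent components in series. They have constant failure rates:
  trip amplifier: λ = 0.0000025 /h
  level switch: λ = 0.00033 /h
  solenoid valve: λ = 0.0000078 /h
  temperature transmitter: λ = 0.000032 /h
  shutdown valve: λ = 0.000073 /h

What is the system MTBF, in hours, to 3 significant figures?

Series of exponential components: λ_sys = Σ λ_i
λ_sys = 0.0000025 + 0.00033 + 0.0000078 + 0.000032 + 0.000073 = 4.4530e-04 /h
MTBF = 1 / λ_sys = 2250 h

2250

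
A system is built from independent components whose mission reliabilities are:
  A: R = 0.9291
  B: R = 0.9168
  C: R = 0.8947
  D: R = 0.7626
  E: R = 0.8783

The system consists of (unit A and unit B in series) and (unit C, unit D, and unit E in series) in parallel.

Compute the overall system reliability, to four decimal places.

0.9406

Series (A and B): 0.929100 × 0.916800 = 0.851799
Series (C, D, and E): 0.894700 × 0.762600 × 0.878300 = 0.599263
Parallel ([0.851799] and [0.599263]): 1 − (1 − 0.851799)(1 − 0.599263) = 0.9406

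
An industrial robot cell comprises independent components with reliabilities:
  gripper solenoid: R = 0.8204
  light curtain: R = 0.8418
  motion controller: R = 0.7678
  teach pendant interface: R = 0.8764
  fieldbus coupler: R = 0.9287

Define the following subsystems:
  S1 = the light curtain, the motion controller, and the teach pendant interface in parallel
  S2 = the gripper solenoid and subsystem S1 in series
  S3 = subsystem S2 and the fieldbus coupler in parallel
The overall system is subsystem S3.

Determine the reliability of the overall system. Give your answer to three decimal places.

0.987

Parallel (light curtain, motion controller, and teach pendant interface): 1 − (1 − 0.84180)(1 − 0.76780)(1 − 0.87640) = 0.99546
Series (gripper solenoid and [0.99546]): 0.82040 × 0.99546 = 0.81668
Parallel ([0.81668] and fieldbus coupler): 1 − (1 − 0.81668)(1 − 0.92870) = 0.987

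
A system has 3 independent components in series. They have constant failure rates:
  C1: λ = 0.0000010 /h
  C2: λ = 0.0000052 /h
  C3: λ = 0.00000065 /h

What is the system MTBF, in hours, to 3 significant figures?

Series of exponential components: λ_sys = Σ λ_i
λ_sys = 0.0000010 + 0.0000052 + 0.00000065 = 6.8500e-06 /h
MTBF = 1 / λ_sys = 146000 h

146000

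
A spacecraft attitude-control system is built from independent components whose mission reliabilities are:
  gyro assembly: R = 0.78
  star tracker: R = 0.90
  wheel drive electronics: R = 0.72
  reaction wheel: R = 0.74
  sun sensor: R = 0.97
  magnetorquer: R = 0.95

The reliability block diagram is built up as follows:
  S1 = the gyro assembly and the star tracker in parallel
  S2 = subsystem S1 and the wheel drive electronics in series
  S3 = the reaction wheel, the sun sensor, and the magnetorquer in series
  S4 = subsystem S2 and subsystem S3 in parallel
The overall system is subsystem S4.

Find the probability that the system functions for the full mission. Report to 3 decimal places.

Parallel (gyro assembly and star tracker): 1 − (1 − 0.78000)(1 − 0.90000) = 0.97800
Series ([0.97800] and wheel drive electronics): 0.97800 × 0.72000 = 0.70416
Series (reaction wheel, sun sensor, and magnetorquer): 0.74000 × 0.97000 × 0.95000 = 0.68191
Parallel ([0.70416] and [0.68191]): 1 − (1 − 0.70416)(1 − 0.68191) = 0.906

0.906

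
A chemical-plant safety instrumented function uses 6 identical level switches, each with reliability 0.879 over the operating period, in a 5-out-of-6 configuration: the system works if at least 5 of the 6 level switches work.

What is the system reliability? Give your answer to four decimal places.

0.8422

R = Σ_{i=5}^{6} C(6,i) p^i (1−p)^{6−i} with p = 0.879
C(6,5)·0.879^5·0.121^1 = 0.380961
C(6,6)·0.879^6·0.121^0 = 0.461247
Sum = 0.8422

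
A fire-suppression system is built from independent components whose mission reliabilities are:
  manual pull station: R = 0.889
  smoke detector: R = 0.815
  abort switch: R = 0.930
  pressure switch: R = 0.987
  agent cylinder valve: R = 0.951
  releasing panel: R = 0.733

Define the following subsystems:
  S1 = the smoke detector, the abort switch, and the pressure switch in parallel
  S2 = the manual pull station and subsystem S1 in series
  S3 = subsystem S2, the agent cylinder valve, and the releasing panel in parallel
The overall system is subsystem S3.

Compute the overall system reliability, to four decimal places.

0.9985

Parallel (smoke detector, abort switch, and pressure switch): 1 − (1 − 0.815000)(1 − 0.930000)(1 − 0.987000) = 0.999832
Series (manual pull station and [0.999832]): 0.889000 × 0.999832 = 0.888851
Parallel ([0.888851], agent cylinder valve, and releasing panel): 1 − (1 − 0.888851)(1 − 0.951000)(1 − 0.733000) = 0.9985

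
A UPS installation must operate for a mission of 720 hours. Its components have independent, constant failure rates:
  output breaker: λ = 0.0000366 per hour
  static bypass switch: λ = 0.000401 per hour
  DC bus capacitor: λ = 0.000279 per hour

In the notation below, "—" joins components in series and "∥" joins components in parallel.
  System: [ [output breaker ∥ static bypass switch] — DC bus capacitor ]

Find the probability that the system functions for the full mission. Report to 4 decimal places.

R(output breaker) = exp(−0.0000366 × 720) = 0.973992
R(static bypass switch) = exp(−0.000401 × 720) = 0.749222
R(DC bus capacitor) = exp(−0.000279 × 720) = 0.818011
Parallel (output breaker and static bypass switch): 1 − (1 − 0.973992)(1 − 0.749222) = 0.993478
Series ([0.993478] and DC bus capacitor): 0.993478 × 0.818011 = 0.8127

0.8127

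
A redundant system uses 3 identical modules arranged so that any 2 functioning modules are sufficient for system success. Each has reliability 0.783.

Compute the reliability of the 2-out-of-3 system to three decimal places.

R = Σ_{i=2}^{3} C(3,i) p^i (1−p)^{3−i} with p = 0.783
C(3,2)·0.783^2·0.217^1 = 0.39912
C(3,3)·0.783^3·0.217^0 = 0.48005
Sum = 0.879

0.879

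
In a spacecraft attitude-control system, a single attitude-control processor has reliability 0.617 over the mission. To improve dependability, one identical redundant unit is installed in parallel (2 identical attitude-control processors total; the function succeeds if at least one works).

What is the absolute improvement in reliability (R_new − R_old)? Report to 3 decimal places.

R_before = 0.617
R_after = 1 − (1 − 0.617)^2 = 0.853
ΔR = 0.853 − 0.617 = 0.236

0.236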